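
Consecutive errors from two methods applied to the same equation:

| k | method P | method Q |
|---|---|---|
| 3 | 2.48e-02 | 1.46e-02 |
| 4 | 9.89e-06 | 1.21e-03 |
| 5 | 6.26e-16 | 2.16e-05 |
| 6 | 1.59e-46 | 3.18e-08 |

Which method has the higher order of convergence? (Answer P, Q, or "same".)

Method P: p ≈ ln(1.59e-46/6.26e-16)/ln(6.26e-16/9.89e-06) ≈ 3.00.
Method Q: p ≈ ln(3.18e-08/2.16e-05)/ln(2.16e-05/1.21e-03) ≈ 1.62.
Method P has the higher order (≈3.0 vs ≈1.6).

P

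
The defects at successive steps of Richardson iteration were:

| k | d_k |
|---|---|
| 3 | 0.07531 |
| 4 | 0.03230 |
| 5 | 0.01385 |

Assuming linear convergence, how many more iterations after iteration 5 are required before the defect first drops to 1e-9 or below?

20

Rate ρ ≈ d_5/d_4 = 0.01385/0.03230 = 0.4288.
After j more steps, d_{5+j} ≈ 0.01385·ρ^j; need ρ^j ≤ 1e-9/0.01385 = 7.22022e-08.
j ≥ ln(7.22022e-08)/ln(0.4288) = -16.4438/-0.84676 = 19.420.
So 20 more iterations are needed.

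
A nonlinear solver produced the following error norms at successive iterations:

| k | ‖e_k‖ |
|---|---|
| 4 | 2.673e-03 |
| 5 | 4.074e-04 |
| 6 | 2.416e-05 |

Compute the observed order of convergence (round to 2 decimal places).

1.50

p ≈ ln(‖e_6‖/‖e_5‖) / ln(‖e_5‖/‖e_4‖)
  = ln(2.416e-05/4.074e-04) / ln(4.074e-04/2.673e-03)
  = ln(0.0593029) / ln(0.152413)
  = -2.82510 / -1.88116 ≈ 1.50179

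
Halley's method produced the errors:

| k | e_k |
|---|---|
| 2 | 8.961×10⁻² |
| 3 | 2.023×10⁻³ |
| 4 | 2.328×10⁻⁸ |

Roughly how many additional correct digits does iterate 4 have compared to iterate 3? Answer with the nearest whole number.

5

Digits gained ≈ log₁₀(e_3/e_4) = log₁₀(2.023×10⁻³/2.328×10⁻⁸) = log₁₀(86898.6) ≈ 4.939.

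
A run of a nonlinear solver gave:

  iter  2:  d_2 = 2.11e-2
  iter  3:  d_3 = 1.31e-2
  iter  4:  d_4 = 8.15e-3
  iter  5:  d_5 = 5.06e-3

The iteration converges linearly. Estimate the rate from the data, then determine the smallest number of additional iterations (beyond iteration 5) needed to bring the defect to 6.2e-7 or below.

19

Rate ρ ≈ d_5/d_4 = 5.06e-3/8.15e-3 = 0.6209.
After j more steps, d_{5+j} ≈ 5.06e-3·ρ^j; need ρ^j ≤ 6.2e-7/5.06e-3 = 0.00012253.
j ≥ ln(0.00012253)/ln(0.6209) = -9.0072/-0.47659 = 18.899.
So 19 more iterations are needed.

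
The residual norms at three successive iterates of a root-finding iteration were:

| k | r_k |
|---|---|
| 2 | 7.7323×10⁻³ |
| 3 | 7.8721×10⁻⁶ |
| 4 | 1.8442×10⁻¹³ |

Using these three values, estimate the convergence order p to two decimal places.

2.55

p ≈ ln(r_4/r_3) / ln(r_3/r_2)
  = ln(1.8442×10⁻¹³/7.8721×10⁻⁶) / ln(7.8721×10⁻⁶/7.7323×10⁻³)
  = ln(2.3427e-08) / ln(0.00101808)
  = -17.56938 / -6.88984 ≈ 2.55004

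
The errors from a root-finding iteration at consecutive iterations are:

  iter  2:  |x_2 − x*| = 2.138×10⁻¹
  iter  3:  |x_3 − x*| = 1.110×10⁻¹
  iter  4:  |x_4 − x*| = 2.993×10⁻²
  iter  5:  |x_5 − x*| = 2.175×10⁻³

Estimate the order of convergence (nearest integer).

2

Consecutive ratios: |x_5 − x*|/|x_4 − x*| = 2.175×10⁻³/2.993×10⁻² = 0.0726696, |x_4 − x*|/|x_3 − x*| = 2.993×10⁻²/1.110×10⁻¹ = 0.26964.
p ≈ ln(0.0726696)/ln(0.26964) = -2.6218/-1.3107 ≈ 2.00.
So the convergence is quadratic (order 2).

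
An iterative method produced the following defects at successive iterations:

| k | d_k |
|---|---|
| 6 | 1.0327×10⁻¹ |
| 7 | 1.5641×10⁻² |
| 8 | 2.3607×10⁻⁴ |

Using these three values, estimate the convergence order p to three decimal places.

p ≈ ln(d_8/d_7) / ln(d_7/d_6)
  = ln(2.3607×10⁻⁴/1.5641×10⁻²) / ln(1.5641×10⁻²/1.0327×10⁻¹)
  = ln(0.015093) / ln(0.151457)
  = -4.193524 / -1.887454 ≈ 2.221789

2.222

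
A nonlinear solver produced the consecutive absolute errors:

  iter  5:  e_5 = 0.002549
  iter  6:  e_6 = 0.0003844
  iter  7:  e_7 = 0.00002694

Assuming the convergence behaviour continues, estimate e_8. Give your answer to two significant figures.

First estimate the order: p ≈ ln(e_7/e_6) / ln(e_6/e_5) = ln(0.00002694/0.0003844)/ln(0.0003844/0.002549) = ln(0.0700832)/ln(0.150804) ≈ 1.4051.
Then e_8 ≈ e_7·(e_7/e_6)^p = 0.00002694·(0.0700832)^1.4051 = 0.00002694·0.0238766 ≈ 6.432e-07.

6.4e-7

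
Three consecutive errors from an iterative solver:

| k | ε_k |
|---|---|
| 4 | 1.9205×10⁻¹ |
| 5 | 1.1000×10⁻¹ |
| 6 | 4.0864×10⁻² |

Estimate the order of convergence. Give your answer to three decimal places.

p ≈ ln(ε_6/ε_5) / ln(ε_5/ε_4)
  = ln(4.0864×10⁻²/1.1000×10⁻¹) / ln(1.1000×10⁻¹/1.9205×10⁻¹)
  = ln(0.371491) / ln(0.572768)
  = -0.990231 / -0.557275 ≈ 1.776916

1.777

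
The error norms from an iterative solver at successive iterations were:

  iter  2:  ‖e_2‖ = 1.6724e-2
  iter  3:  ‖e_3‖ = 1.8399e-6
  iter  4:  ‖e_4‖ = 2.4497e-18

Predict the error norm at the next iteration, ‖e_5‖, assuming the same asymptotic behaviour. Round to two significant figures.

First estimate the order: p ≈ ln(‖e_4‖/‖e_3‖) / ln(‖e_3‖/‖e_2‖) = ln(2.4497e-18/1.8399e-6)/ln(1.8399e-6/1.6724e-2) = ln(1.33143e-12)/ln(0.000110016) ≈ 3.0000.
Then ‖e_5‖ ≈ ‖e_4‖·(‖e_4‖/‖e_3‖)^p = 2.4497e-18·(1.33143e-12)^3.0000 = 2.4497e-18·2.36023e-36 ≈ 5.782e-54.

5.8e-54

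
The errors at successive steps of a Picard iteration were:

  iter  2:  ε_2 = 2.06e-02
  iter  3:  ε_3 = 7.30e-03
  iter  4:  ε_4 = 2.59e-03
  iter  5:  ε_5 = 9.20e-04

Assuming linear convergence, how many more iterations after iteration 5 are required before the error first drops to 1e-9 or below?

14

Rate ρ ≈ ε_5/ε_4 = 9.20e-04/2.59e-03 = 0.3552.
After j more steps, ε_{5+j} ≈ 9.20e-04·ρ^j; need ρ^j ≤ 1e-9/9.20e-04 = 1.08696e-06.
j ≥ ln(1.08696e-06)/ln(0.3552) = -13.7321/-1.03507 = 13.267.
So 14 more iterations are needed.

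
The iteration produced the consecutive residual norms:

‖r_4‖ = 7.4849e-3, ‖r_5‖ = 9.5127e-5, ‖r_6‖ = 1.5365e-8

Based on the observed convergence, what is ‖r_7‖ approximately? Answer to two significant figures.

4.0e-16

First estimate the order: p ≈ ln(‖r_6‖/‖r_5‖) / ln(‖r_5‖/‖r_4‖) = ln(1.5365e-8/9.5127e-5)/ln(9.5127e-5/7.4849e-3) = ln(0.000161521)/ln(0.0127092) ≈ 2.0000.
Then ‖r_7‖ ≈ ‖r_6‖·(‖r_6‖/‖r_5‖)^p = 1.5365e-8·(0.000161521)^2.0000 = 1.5365e-8·2.6089e-08 ≈ 4.009e-16.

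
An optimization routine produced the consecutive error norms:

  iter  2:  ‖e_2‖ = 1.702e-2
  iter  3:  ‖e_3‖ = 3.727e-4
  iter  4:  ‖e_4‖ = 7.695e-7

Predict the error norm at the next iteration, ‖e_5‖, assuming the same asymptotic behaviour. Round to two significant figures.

3.5e-11

First estimate the order: p ≈ ln(‖e_4‖/‖e_3‖) / ln(‖e_3‖/‖e_2‖) = ln(7.695e-7/3.727e-4)/ln(3.727e-4/1.702e-2) = ln(0.00206466)/ln(0.0218978) ≈ 1.6180.
Then ‖e_5‖ ≈ ‖e_4‖·(‖e_4‖/‖e_3‖)^p = 7.695e-7·(0.00206466)^1.6180 = 7.695e-7·4.52298e-05 ≈ 3.48e-11.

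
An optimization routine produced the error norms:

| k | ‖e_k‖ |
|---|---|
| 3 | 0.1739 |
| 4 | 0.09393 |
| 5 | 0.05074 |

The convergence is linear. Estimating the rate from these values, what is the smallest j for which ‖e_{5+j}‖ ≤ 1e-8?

Rate ρ ≈ ‖e_5‖/‖e_4‖ = 0.05074/0.09393 = 0.5402.
After j more steps, ‖e_{5+j}‖ ≈ 0.05074·ρ^j; need ρ^j ≤ 1e-8/0.05074 = 1.97083e-07.
j ≥ ln(1.97083e-07)/ln(0.5402) = -15.4396/-0.61582 = 25.072.
So 26 more iterations are needed.

26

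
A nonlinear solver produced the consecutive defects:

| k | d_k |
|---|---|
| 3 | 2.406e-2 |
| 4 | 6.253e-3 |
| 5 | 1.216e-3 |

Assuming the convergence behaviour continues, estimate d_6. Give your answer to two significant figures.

1.7e-4

First estimate the order: p ≈ ln(d_5/d_4) / ln(d_4/d_3) = ln(1.216e-3/6.253e-3)/ln(6.253e-3/2.406e-2) = ln(0.194467)/ln(0.259892) ≈ 1.2152.
Then d_6 ≈ d_5·(d_5/d_4)^p = 1.216e-3·(0.194467)^1.2152 = 1.216e-3·0.136712 ≈ 0.0001662.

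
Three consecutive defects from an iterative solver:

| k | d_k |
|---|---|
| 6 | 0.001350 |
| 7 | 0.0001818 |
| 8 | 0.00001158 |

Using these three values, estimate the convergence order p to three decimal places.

1.373

p ≈ ln(d_8/d_7) / ln(d_7/d_6)
  = ln(0.00001158/0.0001818) / ln(0.0001818/0.001350)
  = ln(0.0636964) / ln(0.134667)
  = -2.753627 / -2.004950 ≈ 1.373414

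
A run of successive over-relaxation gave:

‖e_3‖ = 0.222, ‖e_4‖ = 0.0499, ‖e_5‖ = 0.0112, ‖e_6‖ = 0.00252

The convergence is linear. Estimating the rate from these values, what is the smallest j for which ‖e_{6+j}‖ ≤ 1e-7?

7

Rate ρ ≈ ‖e_6‖/‖e_5‖ = 0.00252/0.0112 = 0.2250.
After j more steps, ‖e_{6+j}‖ ≈ 0.00252·ρ^j; need ρ^j ≤ 1e-7/0.00252 = 3.96825e-05.
j ≥ ln(3.96825e-05)/ln(0.2250) = -10.1346/-1.49165 = 6.794.
So 7 more iterations are needed.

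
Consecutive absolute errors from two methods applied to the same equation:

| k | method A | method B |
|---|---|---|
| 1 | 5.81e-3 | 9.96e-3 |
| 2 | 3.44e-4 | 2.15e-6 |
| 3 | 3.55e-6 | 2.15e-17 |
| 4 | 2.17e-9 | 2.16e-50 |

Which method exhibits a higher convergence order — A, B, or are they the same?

B

Method A: p ≈ ln(2.17e-9/3.55e-6)/ln(3.55e-6/3.44e-4) ≈ 1.62.
Method B: p ≈ ln(2.16e-50/2.15e-17)/ln(2.15e-17/2.15e-6) ≈ 3.00.
Method B has the higher order (≈3.0 vs ≈1.6).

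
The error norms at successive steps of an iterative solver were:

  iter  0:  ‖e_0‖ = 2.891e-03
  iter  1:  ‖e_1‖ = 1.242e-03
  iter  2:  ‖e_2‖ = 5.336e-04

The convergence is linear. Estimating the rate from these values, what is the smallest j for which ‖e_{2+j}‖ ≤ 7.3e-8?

11

Rate ρ ≈ ‖e_2‖/‖e_1‖ = 5.336e-04/1.242e-03 = 0.4296.
After j more steps, ‖e_{2+j}‖ ≈ 5.336e-04·ρ^j; need ρ^j ≤ 7.3e-8/5.336e-04 = 0.000136807.
j ≥ ln(0.000136807)/ln(0.4296) = -8.8969/-0.84490 = 10.530.
So 11 more iterations are needed.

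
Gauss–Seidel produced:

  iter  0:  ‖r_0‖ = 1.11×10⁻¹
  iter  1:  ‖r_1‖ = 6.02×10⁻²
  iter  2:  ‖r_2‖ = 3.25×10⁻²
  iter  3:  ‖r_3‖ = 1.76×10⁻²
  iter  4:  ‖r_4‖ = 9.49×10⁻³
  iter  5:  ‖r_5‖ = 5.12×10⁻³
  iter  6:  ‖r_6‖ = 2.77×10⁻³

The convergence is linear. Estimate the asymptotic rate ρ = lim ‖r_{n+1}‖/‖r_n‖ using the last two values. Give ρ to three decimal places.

0.541

ρ ≈ ‖r_6‖/‖r_5‖ = 2.77×10⁻³/5.12×10⁻³ = 0.54102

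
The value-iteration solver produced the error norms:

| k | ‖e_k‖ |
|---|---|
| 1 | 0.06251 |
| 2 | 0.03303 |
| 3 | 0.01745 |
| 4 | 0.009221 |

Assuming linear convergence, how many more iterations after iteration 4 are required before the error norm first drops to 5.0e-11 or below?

30

Rate ρ ≈ ‖e_4‖/‖e_3‖ = 0.009221/0.01745 = 0.5284.
After j more steps, ‖e_{4+j}‖ ≈ 0.009221·ρ^j; need ρ^j ≤ 5.0e-11/0.009221 = 5.42241e-09.
j ≥ ln(5.42241e-09)/ln(0.5284) = -19.0327/-0.63790 = 29.836.
So 30 more iterations are needed.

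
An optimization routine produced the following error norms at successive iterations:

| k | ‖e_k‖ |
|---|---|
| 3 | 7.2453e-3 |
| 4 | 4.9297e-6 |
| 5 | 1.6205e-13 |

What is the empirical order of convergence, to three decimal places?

2.363

p ≈ ln(‖e_5‖/‖e_4‖) / ln(‖e_4‖/‖e_3‖)
  = ln(1.6205e-13/4.9297e-6) / ln(4.9297e-6/7.2453e-3)
  = ln(3.28722e-08) / ln(0.0006804)
  = -17.230639 / -7.292830 ≈ 2.362682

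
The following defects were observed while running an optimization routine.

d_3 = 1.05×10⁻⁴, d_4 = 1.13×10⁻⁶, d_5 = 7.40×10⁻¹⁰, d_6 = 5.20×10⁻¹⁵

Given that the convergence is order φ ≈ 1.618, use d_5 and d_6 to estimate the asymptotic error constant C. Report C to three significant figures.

3.09

C ≈ d_6 / d_5^1.618
  = 5.20×10⁻¹⁵ / (7.40×10⁻¹⁰)^1.618
  = 5.20×10⁻¹⁵ / 1.68429e-15 ≈ 3.0874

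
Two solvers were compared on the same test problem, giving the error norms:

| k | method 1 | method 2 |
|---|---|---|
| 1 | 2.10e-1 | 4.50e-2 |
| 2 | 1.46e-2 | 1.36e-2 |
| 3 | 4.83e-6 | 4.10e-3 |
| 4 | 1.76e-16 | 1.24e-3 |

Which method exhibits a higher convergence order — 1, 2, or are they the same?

Method 1: p ≈ ln(1.76e-16/4.83e-6)/ln(4.83e-6/1.46e-2) ≈ 3.00.
Method 2: p ≈ ln(1.24e-3/4.10e-3)/ln(4.10e-3/1.36e-2) ≈ 1.00.
Method 1 has the higher order (≈3.0 vs ≈1.0).

1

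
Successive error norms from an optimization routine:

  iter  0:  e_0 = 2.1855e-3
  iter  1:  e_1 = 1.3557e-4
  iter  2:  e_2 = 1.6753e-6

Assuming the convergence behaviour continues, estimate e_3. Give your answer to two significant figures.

First estimate the order: p ≈ ln(e_2/e_1) / ln(e_1/e_0) = ln(1.6753e-6/1.3557e-4)/ln(1.3557e-4/2.1855e-3) = ln(0.0123575)/ln(0.0620316) ≈ 1.5803.
Then e_3 ≈ e_2·(e_2/e_1)^p = 1.6753e-6·(0.0123575)^1.5803 = 1.6753e-6·0.000965335 ≈ 1.617e-09.

1.6e-9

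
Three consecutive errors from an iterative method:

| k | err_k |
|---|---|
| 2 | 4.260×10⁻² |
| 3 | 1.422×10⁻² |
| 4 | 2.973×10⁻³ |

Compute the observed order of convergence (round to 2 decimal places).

p ≈ ln(err_4/err_3) / ln(err_3/err_2)
  = ln(2.973×10⁻³/1.422×10⁻²) / ln(1.422×10⁻²/4.260×10⁻²)
  = ln(0.209072) / ln(0.333803)
  = -1.56508 / -1.09720 ≈ 1.42643

1.43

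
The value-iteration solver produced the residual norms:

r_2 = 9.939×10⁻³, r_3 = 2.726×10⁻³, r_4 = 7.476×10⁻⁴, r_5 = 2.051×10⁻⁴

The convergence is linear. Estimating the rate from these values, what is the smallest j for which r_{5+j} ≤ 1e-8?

8

Rate ρ ≈ r_5/r_4 = 2.051×10⁻⁴/7.476×10⁻⁴ = 0.2743.
After j more steps, r_{5+j} ≈ 2.051×10⁻⁴·ρ^j; need ρ^j ≤ 1e-8/2.051×10⁻⁴ = 4.87567e-05.
j ≥ ln(4.87567e-05)/ln(0.2743) = -9.9287/-1.29353 = 7.676.
So 8 more iterations are needed.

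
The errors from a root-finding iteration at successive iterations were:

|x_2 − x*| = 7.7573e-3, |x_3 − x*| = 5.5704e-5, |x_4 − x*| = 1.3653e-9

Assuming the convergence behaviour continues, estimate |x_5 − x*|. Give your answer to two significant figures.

First estimate the order: p ≈ ln(|x_4 − x*|/|x_3 − x*|) / ln(|x_3 − x*|/|x_2 − x*|) = ln(1.3653e-9/5.5704e-5)/ln(5.5704e-5/7.7573e-3) = ln(2.45099e-05)/ln(0.00718085) ≈ 2.1507.
Then |x_5 − x*| ≈ |x_4 − x*|·(|x_4 − x*|/|x_3 − x*|)^p = 1.3653e-9·(2.45099e-05)^2.1507 = 1.3653e-9·1.21299e-10 ≈ 1.656e-19.

1.7e-19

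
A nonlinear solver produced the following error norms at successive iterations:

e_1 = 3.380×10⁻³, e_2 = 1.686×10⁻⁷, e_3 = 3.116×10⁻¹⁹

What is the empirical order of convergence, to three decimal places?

2.727

p ≈ ln(e_3/e_2) / ln(e_2/e_1)
  = ln(3.116×10⁻¹⁹/1.686×10⁻⁷) / ln(1.686×10⁻⁷/3.380×10⁻³)
  = ln(1.84816e-12) / ln(4.98817e-05)
  = -27.016831 / -9.905856 ≈ 2.727360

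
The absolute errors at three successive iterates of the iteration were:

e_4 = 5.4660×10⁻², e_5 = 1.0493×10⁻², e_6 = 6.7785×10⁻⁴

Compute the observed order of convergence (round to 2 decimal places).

1.66

p ≈ ln(e_6/e_5) / ln(e_5/e_4)
  = ln(6.7785×10⁻⁴/1.0493×10⁻²) / ln(1.0493×10⁻²/5.4660×10⁻²)
  = ln(0.0646002) / ln(0.191969)
  = -2.73954 / -1.65042 ≈ 1.65990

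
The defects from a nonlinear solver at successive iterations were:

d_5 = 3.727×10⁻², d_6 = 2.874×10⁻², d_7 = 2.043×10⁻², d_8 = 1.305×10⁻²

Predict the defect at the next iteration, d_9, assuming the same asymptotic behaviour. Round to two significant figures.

First estimate the order: p ≈ ln(d_8/d_7) / ln(d_7/d_6) = ln(1.305×10⁻²/2.043×10⁻²)/ln(2.043×10⁻²/2.874×10⁻²) = ln(0.638767)/ln(0.710856) ≈ 1.3133.
Then d_9 ≈ d_8·(d_8/d_7)^p = 1.305×10⁻²·(0.638767)^1.3133 = 1.305×10⁻²·0.555081 ≈ 0.007244.

7.2e-3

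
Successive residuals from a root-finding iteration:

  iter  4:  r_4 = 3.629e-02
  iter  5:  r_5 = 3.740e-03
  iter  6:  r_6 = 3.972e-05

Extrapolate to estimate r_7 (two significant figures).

4.5e-9

First estimate the order: p ≈ ln(r_6/r_5) / ln(r_5/r_4) = ln(3.972e-05/3.740e-03)/ln(3.740e-03/3.629e-02) = ln(0.0106203)/ln(0.103059) ≈ 2.0000.
Then r_7 ≈ r_6·(r_6/r_5)^p = 3.972e-05·(0.0106203)^2.0000 = 3.972e-05·0.000112791 ≈ 4.48e-09.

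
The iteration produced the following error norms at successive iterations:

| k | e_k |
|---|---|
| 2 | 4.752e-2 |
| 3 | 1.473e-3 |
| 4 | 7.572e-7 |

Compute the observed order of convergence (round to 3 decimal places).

2.180

p ≈ ln(e_4/e_3) / ln(e_3/e_2)
  = ln(7.572e-7/1.473e-3) / ln(1.473e-3/4.752e-2)
  = ln(0.000514053) / ln(0.0309975)
  = -7.573184 / -3.473849 ≈ 2.180056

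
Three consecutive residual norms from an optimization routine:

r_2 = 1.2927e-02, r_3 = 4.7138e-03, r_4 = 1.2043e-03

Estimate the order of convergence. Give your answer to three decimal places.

1.353

p ≈ ln(r_4/r_3) / ln(r_3/r_2)
  = ln(1.2043e-03/4.7138e-03) / ln(4.7138e-03/1.2927e-02)
  = ln(0.255484) / ln(0.364648)
  = -1.364595 / -1.008823 ≈ 1.352660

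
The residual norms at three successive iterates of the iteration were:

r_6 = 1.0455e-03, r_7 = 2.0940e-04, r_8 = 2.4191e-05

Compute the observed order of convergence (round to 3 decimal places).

p ≈ ln(r_8/r_7) / ln(r_7/r_6)
  = ln(2.4191e-05/2.0940e-04) / ln(2.0940e-04/1.0455e-03)
  = ln(0.115525) / ln(0.200287)
  = -2.158268 / -1.608004 ≈ 1.342203

1.342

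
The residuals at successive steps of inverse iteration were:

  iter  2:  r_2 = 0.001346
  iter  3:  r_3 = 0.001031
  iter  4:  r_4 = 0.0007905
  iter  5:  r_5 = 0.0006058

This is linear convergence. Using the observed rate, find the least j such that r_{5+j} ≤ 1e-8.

42

Rate ρ ≈ r_5/r_4 = 0.0006058/0.0007905 = 0.7664.
After j more steps, r_{5+j} ≈ 0.0006058·ρ^j; need ρ^j ≤ 1e-8/0.0006058 = 1.65071e-05.
j ≥ ln(1.65071e-05)/ln(0.7664) = -11.0117/-0.26605 = 41.390.
So 42 more iterations are needed.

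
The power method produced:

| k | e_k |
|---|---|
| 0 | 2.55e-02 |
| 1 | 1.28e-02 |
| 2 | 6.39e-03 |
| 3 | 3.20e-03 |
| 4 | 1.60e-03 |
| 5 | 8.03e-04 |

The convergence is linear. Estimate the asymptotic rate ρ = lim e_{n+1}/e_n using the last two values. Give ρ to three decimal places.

0.502

ρ ≈ e_5/e_4 = 8.03e-04/1.60e-03 = 0.50187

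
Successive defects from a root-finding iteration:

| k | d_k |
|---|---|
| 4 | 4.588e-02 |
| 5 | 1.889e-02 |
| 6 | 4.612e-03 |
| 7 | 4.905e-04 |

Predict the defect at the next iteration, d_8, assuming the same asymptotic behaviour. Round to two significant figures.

First estimate the order: p ≈ ln(d_7/d_6) / ln(d_6/d_5) = ln(4.905e-04/4.612e-03)/ln(4.612e-03/1.889e-02) = ln(0.106353)/ln(0.24415) ≈ 1.5894.
Then d_8 ≈ d_7·(d_7/d_6)^p = 4.905e-04·(0.106353)^1.5894 = 4.905e-04·0.0283868 ≈ 1.392e-05.

1.4e-5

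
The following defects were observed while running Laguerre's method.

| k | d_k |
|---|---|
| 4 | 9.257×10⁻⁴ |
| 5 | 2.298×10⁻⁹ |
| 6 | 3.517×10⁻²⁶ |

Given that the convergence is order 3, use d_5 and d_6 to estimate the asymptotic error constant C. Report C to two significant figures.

C ≈ d_6 / d_5^3
  = 3.517×10⁻²⁶ / (2.298×10⁻⁹)^3
  = 3.517×10⁻²⁶ / 1.21353e-26 ≈ 2.8982

2.9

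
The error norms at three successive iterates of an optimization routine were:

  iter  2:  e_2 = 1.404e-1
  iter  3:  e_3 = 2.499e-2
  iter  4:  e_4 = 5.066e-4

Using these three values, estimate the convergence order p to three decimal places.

2.259

p ≈ ln(e_4/e_3) / ln(e_3/e_2)
  = ln(5.066e-4/2.499e-2) / ln(2.499e-2/1.404e-1)
  = ln(0.0202721) / ln(0.177991)
  = -3.898510 / -1.726022 ≈ 2.258668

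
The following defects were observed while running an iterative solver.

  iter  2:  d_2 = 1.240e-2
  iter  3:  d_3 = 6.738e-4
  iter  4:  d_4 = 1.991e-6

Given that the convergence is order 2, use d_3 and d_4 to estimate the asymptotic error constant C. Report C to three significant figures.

4.39

C ≈ d_4 / d_3^2
  = 1.991e-6 / (6.738e-4)^2
  = 1.991e-6 / 4.54006e-07 ≈ 4.3854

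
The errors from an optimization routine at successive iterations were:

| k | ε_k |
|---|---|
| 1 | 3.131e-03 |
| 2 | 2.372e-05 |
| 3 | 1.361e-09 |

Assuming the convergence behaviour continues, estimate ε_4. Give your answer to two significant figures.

4.5e-18

First estimate the order: p ≈ ln(ε_3/ε_2) / ln(ε_2/ε_1) = ln(1.361e-09/2.372e-05)/ln(2.372e-05/3.131e-03) = ln(5.73777e-05)/ln(0.00757585) ≈ 2.0001.
Then ε_4 ≈ ε_3·(ε_3/ε_2)^p = 1.361e-09·(5.73777e-05)^2.0001 = 1.361e-09·3.28899e-09 ≈ 4.476e-18.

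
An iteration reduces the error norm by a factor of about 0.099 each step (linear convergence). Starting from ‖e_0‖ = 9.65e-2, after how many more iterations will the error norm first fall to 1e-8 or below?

7

After k steps, ‖e_k‖ ≈ 9.65e-2·0.099^k.
Need 0.099^k ≤ 1e-8/9.65e-2 = 1.03627e-07.
k ≥ ln(1.03627e-07)/ln(0.099) = -16.0825/-2.31264 = 6.954.
Smallest integer k = 7.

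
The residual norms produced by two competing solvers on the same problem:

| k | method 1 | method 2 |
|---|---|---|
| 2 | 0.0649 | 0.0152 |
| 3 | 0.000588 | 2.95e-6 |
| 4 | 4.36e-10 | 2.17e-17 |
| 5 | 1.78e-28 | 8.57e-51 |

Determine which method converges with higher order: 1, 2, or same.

same

Method 1: p ≈ ln(1.78e-28/4.36e-10)/ln(4.36e-10/0.000588) ≈ 3.00.
Method 2: p ≈ ln(8.57e-51/2.17e-17)/ln(2.17e-17/2.95e-6) ≈ 3.00.
Both orders ≈ 3.0 — effectively the same.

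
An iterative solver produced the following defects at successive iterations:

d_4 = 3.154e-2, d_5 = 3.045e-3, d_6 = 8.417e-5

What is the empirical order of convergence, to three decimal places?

1.535

p ≈ ln(d_6/d_5) / ln(d_5/d_4)
  = ln(8.417e-5/3.045e-3) / ln(3.045e-3/3.154e-2)
  = ln(0.027642) / ln(0.0965441)
  = -3.588419 / -2.337755 ≈ 1.534985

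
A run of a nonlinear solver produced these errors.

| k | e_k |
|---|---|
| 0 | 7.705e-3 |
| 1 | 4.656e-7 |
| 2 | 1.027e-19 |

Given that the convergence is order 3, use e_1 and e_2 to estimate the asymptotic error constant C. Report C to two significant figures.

C ≈ e_2 / e_1^3
  = 1.027e-19 / (4.656e-7)^3
  = 1.027e-19 / 1.00934e-19 ≈ 1.0175

1.0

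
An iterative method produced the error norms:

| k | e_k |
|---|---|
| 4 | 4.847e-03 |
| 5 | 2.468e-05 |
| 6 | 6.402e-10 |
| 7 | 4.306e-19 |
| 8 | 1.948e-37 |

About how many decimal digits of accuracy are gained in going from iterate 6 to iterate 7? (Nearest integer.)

9

Digits gained ≈ log₁₀(e_6/e_7) = log₁₀(6.402e-10/4.306e-19) = log₁₀(1.48676e+09) ≈ 9.172.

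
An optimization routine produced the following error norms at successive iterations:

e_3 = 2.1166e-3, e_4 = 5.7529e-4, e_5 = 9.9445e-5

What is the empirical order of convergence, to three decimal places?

1.347

p ≈ ln(e_5/e_4) / ln(e_4/e_3)
  = ln(9.9445e-5/5.7529e-4) / ln(5.7529e-4/2.1166e-3)
  = ln(0.172861) / ln(0.271799)
  = -1.755267 / -1.302692 ≈ 1.347415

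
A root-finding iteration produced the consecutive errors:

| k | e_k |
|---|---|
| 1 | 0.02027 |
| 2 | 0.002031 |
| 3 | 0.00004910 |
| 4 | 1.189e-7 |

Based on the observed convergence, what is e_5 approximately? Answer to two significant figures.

First estimate the order: p ≈ ln(e_4/e_3) / ln(e_3/e_2) = ln(1.189e-7/0.00004910)/ln(0.00004910/0.002031) = ln(0.00242159)/ln(0.0241753) ≈ 1.6181.
Then e_5 ≈ e_4·(e_4/e_3)^p = 1.189e-7·(0.00242159)^1.6181 = 1.189e-7·5.85077e-05 ≈ 6.957e-12.

7.0e-12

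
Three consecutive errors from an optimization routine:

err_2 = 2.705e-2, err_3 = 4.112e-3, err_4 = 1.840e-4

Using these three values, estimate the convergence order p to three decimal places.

p ≈ ln(err_4/err_3) / ln(err_3/err_2)
  = ln(1.840e-4/4.112e-3) / ln(4.112e-3/2.705e-2)
  = ln(0.0447471) / ln(0.152015)
  = -3.106729 / -1.883776 ≈ 1.649203

1.649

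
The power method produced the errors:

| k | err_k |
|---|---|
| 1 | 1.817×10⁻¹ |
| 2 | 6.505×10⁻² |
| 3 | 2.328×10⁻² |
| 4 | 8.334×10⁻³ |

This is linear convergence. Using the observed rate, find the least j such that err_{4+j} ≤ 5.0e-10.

Rate ρ ≈ err_4/err_3 = 8.334×10⁻³/2.328×10⁻² = 0.3580.
After j more steps, err_{4+j} ≈ 8.334×10⁻³·ρ^j; need ρ^j ≤ 5.0e-10/8.334×10⁻³ = 5.99952e-08.
j ≥ ln(5.99952e-08)/ln(0.3580) = -16.6290/-1.02722 = 16.188.
So 17 more iterations are needed.

17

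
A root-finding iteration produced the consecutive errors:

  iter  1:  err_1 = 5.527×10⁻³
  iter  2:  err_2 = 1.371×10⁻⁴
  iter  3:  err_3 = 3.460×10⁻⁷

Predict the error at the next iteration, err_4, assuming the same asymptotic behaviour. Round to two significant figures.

First estimate the order: p ≈ ln(err_3/err_2) / ln(err_2/err_1) = ln(3.460×10⁻⁷/1.371×10⁻⁴)/ln(1.371×10⁻⁴/5.527×10⁻³) = ln(0.00252371)/ln(0.0248055) ≈ 1.6182.
Then err_4 ≈ err_3·(err_3/err_2)^p = 3.460×10⁻⁷·(0.00252371)^1.6182 = 3.460×10⁻⁷·6.25144e-05 ≈ 2.163e-11.

2.2e-11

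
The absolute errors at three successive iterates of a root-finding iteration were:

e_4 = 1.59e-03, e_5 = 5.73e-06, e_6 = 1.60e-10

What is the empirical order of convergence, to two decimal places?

p ≈ ln(e_6/e_5) / ln(e_5/e_4)
  = ln(1.60e-10/5.73e-06) / ln(5.73e-06/1.59e-03)
  = ln(2.79232e-05) / ln(0.00360377)
  = -10.48605 / -5.62577 ≈ 1.86393

1.86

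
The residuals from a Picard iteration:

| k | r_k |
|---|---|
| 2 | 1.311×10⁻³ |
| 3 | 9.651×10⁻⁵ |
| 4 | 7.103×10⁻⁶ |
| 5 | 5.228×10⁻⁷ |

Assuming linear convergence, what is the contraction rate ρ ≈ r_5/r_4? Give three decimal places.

0.074

ρ ≈ r_5/r_4 = 5.228×10⁻⁷/7.103×10⁻⁶ = 0.07360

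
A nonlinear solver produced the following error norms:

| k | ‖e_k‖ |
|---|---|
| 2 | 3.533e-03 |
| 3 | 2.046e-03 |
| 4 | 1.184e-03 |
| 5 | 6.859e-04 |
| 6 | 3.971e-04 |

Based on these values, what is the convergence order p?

1

Consecutive ratios: ‖e_6‖/‖e_5‖ = 3.971e-04/6.859e-04 = 0.578947, ‖e_5‖/‖e_4‖ = 6.859e-04/1.184e-03 = 0.579307.
p ≈ ln(0.578947)/ln(0.579307) = -0.5465/-0.5459 ≈ 1.00.
So the convergence is linear (order 1).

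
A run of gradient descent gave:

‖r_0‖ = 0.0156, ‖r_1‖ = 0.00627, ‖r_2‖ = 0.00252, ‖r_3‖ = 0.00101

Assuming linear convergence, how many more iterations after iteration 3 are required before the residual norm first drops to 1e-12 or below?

Rate ρ ≈ ‖r_3‖/‖r_2‖ = 0.00101/0.00252 = 0.4008.
After j more steps, ‖r_{3+j}‖ ≈ 0.00101·ρ^j; need ρ^j ≤ 1e-12/0.00101 = 9.90099e-10.
j ≥ ln(9.90099e-10)/ln(0.4008) = -20.7332/-0.91429 = 22.677.
So 23 more iterations are needed.

23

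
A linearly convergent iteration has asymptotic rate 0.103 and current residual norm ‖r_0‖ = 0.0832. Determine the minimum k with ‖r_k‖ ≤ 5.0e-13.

12

After k steps, ‖r_k‖ ≈ 0.0832·0.103^k.
Need 0.103^k ≤ 5.0e-13/0.0832 = 6.00962e-12.
k ≥ ln(6.00962e-12)/ln(0.103) = -25.8377/-2.27303 = 11.367.
Smallest integer k = 12.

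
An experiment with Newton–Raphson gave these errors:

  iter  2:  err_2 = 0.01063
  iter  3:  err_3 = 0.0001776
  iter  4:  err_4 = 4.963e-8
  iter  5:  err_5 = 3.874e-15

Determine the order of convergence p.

2

Consecutive ratios: err_5/err_4 = 3.874e-15/4.963e-8 = 7.80576e-08, err_4/err_3 = 4.963e-8/0.0001776 = 0.000279448.
p ≈ ln(7.80576e-08)/ln(0.000279448) = -16.3658/-8.1827 ≈ 2.00.
So the convergence is quadratic (order 2).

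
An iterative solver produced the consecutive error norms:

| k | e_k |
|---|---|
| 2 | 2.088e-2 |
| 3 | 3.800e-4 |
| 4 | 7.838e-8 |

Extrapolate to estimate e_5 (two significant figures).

1.2e-15

First estimate the order: p ≈ ln(e_4/e_3) / ln(e_3/e_2) = ln(7.838e-8/3.800e-4)/ln(3.800e-4/2.088e-2) = ln(0.000206263)/ln(0.0181992) ≈ 2.1182.
Then e_5 ≈ e_4·(e_4/e_3)^p = 7.838e-8·(0.000206263)^2.1182 = 7.838e-8·1.5603e-08 ≈ 1.223e-15.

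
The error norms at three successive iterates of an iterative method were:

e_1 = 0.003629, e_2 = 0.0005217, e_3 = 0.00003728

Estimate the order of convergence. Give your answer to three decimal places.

p ≈ ln(e_3/e_2) / ln(e_2/e_1)
  = ln(0.00003728/0.0005217) / ln(0.0005217/0.003629)
  = ln(0.0714587) / ln(0.143759)
  = -2.638636 / -1.939617 ≈ 1.360390

1.360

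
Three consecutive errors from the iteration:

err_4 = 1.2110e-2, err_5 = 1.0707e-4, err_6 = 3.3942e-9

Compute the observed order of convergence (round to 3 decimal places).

p ≈ ln(err_6/err_5) / ln(err_5/err_4)
  = ln(3.3942e-9/1.0707e-4) / ln(1.0707e-4/1.2110e-2)
  = ln(3.17008e-05) / ln(0.00884145)
  = -10.359169 / -4.728304 ≈ 2.190885

2.191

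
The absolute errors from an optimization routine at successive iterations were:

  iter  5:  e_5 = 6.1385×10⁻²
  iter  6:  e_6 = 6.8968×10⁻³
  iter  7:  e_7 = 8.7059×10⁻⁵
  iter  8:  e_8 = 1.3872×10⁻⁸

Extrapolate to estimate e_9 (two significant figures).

3.5e-16

First estimate the order: p ≈ ln(e_8/e_7) / ln(e_7/e_6) = ln(1.3872×10⁻⁸/8.7059×10⁻⁵)/ln(8.7059×10⁻⁵/6.8968×10⁻³) = ln(0.00015934)/ln(0.0126231) ≈ 2.0000.
Then e_9 ≈ e_8·(e_8/e_7)^p = 1.3872×10⁻⁸·(0.00015934)^2.0000 = 1.3872×10⁻⁸·2.53892e-08 ≈ 3.522e-16.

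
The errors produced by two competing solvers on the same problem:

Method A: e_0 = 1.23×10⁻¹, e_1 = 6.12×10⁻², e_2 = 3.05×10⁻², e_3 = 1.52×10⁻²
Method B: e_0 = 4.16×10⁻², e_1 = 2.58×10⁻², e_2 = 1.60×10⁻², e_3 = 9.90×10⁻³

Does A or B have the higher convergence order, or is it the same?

Method A: p ≈ ln(1.52×10⁻²/3.05×10⁻²)/ln(3.05×10⁻²/6.12×10⁻²) ≈ 1.00.
Method B: p ≈ ln(9.90×10⁻³/1.60×10⁻²)/ln(1.60×10⁻²/2.58×10⁻²) ≈ 1.00.
Both orders ≈ 1.0 — effectively the same.

same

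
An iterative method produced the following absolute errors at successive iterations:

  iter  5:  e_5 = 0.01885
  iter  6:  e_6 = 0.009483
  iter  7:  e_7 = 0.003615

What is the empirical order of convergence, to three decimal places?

1.404

p ≈ ln(e_7/e_6) / ln(e_6/e_5)
  = ln(0.003615/0.009483) / ln(0.009483/0.01885)
  = ln(0.381208) / ln(0.503077)
  = -0.964410 / -0.687012 ≈ 1.403775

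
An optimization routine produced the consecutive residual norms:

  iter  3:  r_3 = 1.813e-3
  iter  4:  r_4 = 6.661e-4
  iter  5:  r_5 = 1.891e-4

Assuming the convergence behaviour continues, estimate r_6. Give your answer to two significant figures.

3.9e-5

First estimate the order: p ≈ ln(r_5/r_4) / ln(r_4/r_3) = ln(1.891e-4/6.661e-4)/ln(6.661e-4/1.813e-3) = ln(0.283891)/ln(0.367402) ≈ 1.2575.
Then r_6 ≈ r_5·(r_5/r_4)^p = 1.891e-4·(0.283891)^1.2575 = 1.891e-4·0.205276 ≈ 3.882e-05.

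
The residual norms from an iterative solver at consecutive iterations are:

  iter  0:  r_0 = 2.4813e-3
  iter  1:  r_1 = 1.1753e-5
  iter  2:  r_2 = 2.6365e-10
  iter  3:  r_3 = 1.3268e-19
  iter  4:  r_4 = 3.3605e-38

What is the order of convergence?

Consecutive ratios: r_4/r_3 = 3.3605e-38/1.3268e-19 = 2.53279e-19, r_3/r_2 = 1.3268e-19/2.6365e-10 = 5.03243e-10.
p ≈ ln(2.53279e-19)/ln(5.03243e-10) = -42.8198/-21.4099 ≈ 2.00.
So the convergence is quadratic (order 2).

2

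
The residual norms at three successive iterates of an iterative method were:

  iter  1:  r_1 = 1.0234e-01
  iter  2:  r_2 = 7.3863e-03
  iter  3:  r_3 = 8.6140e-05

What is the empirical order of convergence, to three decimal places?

p ≈ ln(r_3/r_2) / ln(r_2/r_1)
  = ln(8.6140e-05/7.3863e-03) / ln(7.3863e-03/1.0234e-01)
  = ln(0.0116621) / ln(0.0721741)
  = -4.451411 / -2.628674 ≈ 1.693405

1.693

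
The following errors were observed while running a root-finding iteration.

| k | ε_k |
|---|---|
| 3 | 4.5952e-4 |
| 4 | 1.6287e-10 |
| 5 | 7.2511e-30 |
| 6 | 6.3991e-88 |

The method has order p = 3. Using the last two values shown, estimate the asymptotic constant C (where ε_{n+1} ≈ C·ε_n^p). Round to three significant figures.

1.68

C ≈ ε_6 / ε_5^3
  = 6.3991e-88 / (7.2511e-30)^3
  = 6.3991e-88 / 3.81252e-88 ≈ 1.6784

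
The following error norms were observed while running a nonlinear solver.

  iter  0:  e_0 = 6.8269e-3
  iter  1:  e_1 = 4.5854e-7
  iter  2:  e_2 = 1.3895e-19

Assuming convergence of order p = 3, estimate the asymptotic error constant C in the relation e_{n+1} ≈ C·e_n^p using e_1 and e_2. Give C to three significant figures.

1.44

C ≈ e_2 / e_1^3
  = 1.3895e-19 / (4.5854e-7)^3
  = 1.3895e-19 / 9.64121e-20 ≈ 1.4412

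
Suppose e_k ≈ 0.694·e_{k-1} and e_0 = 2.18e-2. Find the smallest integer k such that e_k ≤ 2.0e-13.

70

After k steps, e_k ≈ 2.18e-2·0.694^k.
Need 0.694^k ≤ 2.0e-13/2.18e-2 = 9.17431e-12.
k ≥ ln(9.17431e-12)/ln(0.694) = -25.4146/-0.36528 = 69.576.
Smallest integer k = 70.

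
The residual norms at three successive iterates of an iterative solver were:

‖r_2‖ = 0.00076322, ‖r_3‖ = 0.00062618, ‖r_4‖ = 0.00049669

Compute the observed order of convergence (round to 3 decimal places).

p ≈ ln(‖r_4‖/‖r_3‖) / ln(‖r_3‖/‖r_2‖)
  = ln(0.00049669/0.00062618) / ln(0.00062618/0.00076322)
  = ln(0.793206) / ln(0.820445)
  = -0.231672 / -0.197908 ≈ 1.170605

1.171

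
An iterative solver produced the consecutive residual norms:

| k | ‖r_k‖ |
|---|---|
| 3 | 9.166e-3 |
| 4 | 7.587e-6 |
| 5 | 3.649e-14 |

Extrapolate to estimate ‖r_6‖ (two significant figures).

1.3e-36

First estimate the order: p ≈ ln(‖r_5‖/‖r_4‖) / ln(‖r_4‖/‖r_3‖) = ln(3.649e-14/7.587e-6)/ln(7.587e-6/9.166e-3) = ln(4.80954e-09)/ln(0.000827733) ≈ 2.6988.
Then ‖r_6‖ ≈ ‖r_5‖·(‖r_5‖/‖r_4‖)^p = 3.649e-14·(4.80954e-09)^2.6988 = 3.649e-14·3.56173e-23 ≈ 1.3e-36.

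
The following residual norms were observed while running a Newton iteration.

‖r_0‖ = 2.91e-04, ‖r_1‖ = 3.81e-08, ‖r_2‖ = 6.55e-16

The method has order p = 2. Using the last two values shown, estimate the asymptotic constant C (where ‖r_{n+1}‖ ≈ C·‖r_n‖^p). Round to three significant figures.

0.451

C ≈ ‖r_2‖ / ‖r_1‖^2
  = 6.55e-16 / (3.81e-08)^2
  = 6.55e-16 / 1.45161e-15 ≈ 0.45122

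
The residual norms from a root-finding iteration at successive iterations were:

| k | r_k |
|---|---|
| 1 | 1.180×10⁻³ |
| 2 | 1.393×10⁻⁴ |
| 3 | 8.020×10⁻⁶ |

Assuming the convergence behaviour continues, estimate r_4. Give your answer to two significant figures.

1.8e-7

First estimate the order: p ≈ ln(r_3/r_2) / ln(r_2/r_1) = ln(8.020×10⁻⁶/1.393×10⁻⁴)/ln(1.393×10⁻⁴/1.180×10⁻³) = ln(0.0575736)/ln(0.118051) ≈ 1.3361.
Then r_4 ≈ r_3·(r_3/r_2)^p = 8.020×10⁻⁶·(0.0575736)^1.3361 = 8.020×10⁻⁶·0.0220564 ≈ 1.769e-07.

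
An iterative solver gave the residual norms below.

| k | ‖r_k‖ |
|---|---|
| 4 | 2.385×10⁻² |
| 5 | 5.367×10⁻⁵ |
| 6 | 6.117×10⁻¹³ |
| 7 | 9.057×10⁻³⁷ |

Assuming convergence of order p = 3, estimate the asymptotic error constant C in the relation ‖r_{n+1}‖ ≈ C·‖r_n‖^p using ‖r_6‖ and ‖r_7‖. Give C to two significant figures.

C ≈ ‖r_7‖ / ‖r_6‖^3
  = 9.057×10⁻³⁷ / (6.117×10⁻¹³)^3
  = 9.057×10⁻³⁷ / 2.28884e-37 ≈ 3.957

4.0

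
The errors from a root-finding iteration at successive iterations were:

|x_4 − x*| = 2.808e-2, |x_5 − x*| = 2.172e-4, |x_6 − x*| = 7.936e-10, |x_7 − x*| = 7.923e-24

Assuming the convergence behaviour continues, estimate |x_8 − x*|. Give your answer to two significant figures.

7.0e-60

First estimate the order: p ≈ ln(|x_7 − x*|/|x_6 − x*|) / ln(|x_6 − x*|/|x_5 − x*|) = ln(7.923e-24/7.936e-10)/ln(7.936e-10/2.172e-4) = ln(9.98362e-15)/ln(3.65378e-06) ≈ 2.5750.
Then |x_8 − x*| ≈ |x_7 − x*|·(|x_7 − x*|/|x_6 − x*|)^p = 7.923e-24·(9.98362e-15)^2.5750 = 7.923e-24·8.87497e-37 ≈ 7.032e-60.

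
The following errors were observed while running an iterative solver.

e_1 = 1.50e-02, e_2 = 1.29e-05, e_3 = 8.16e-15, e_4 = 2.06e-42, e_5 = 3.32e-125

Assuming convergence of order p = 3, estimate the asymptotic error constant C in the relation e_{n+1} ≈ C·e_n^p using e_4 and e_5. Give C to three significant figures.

3.80

C ≈ e_5 / e_4^3
  = 3.32e-125 / (2.06e-42)^3
  = 3.32e-125 / 8.74182e-126 ≈ 3.7978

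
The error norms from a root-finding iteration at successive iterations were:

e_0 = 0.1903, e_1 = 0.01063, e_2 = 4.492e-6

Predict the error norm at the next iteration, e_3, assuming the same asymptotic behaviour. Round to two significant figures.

First estimate the order: p ≈ ln(e_2/e_1) / ln(e_1/e_0) = ln(4.492e-6/0.01063)/ln(0.01063/0.1903) = ln(0.000422578)/ln(0.0558592) ≈ 2.6930.
Then e_3 ≈ e_2·(e_2/e_1)^p = 4.492e-6·(0.000422578)^2.6930 = 4.492e-6·8.19534e-10 ≈ 3.681e-15.

3.7e-15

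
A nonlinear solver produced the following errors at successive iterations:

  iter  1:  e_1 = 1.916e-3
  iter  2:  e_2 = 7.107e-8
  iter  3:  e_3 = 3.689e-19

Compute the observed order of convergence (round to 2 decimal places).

p ≈ ln(e_3/e_2) / ln(e_2/e_1)
  = ln(3.689e-19/7.107e-8) / ln(7.107e-8/1.916e-3)
  = ln(5.19066e-12) / ln(3.70929e-05)
  = -25.98416 / -10.20208 ≈ 2.54695

2.55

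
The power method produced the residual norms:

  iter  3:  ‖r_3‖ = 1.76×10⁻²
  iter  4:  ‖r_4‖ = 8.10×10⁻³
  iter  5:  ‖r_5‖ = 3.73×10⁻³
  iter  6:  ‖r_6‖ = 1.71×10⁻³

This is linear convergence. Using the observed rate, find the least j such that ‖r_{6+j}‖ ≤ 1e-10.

22

Rate ρ ≈ ‖r_6‖/‖r_5‖ = 1.71×10⁻³/3.73×10⁻³ = 0.4584.
After j more steps, ‖r_{6+j}‖ ≈ 1.71×10⁻³·ρ^j; need ρ^j ≤ 1e-10/1.71×10⁻³ = 5.84795e-08.
j ≥ ln(5.84795e-08)/ln(0.4584) = -16.6546/-0.78001 = 21.352.
So 22 more iterations are needed.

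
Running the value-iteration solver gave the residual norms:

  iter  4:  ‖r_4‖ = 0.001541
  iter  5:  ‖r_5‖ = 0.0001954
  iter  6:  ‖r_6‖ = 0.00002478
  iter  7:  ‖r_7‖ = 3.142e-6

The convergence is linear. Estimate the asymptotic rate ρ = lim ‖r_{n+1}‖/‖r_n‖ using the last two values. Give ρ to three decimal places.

ρ ≈ ‖r_7‖/‖r_6‖ = 3.142e-6/0.00002478 = 0.12680

0.127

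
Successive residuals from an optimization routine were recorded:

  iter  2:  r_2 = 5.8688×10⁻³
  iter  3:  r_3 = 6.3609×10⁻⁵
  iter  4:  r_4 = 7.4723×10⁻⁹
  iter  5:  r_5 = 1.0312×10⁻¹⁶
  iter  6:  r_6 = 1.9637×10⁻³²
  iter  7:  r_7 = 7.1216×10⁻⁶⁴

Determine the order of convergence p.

2

Consecutive ratios: r_7/r_6 = 7.1216×10⁻⁶⁴/1.9637×10⁻³² = 3.62662e-32, r_6/r_5 = 1.9637×10⁻³²/1.0312×10⁻¹⁶ = 1.90429e-16.
p ≈ ln(3.62662e-32)/ln(1.90429e-16) = -72.3944/-36.1973 ≈ 2.00.
So the convergence is quadratic (order 2).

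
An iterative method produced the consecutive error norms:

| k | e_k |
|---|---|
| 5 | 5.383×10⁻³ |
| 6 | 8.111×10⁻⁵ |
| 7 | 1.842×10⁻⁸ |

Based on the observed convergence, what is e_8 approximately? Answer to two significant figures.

First estimate the order: p ≈ ln(e_7/e_6) / ln(e_6/e_5) = ln(1.842×10⁻⁸/8.111×10⁻⁵)/ln(8.111×10⁻⁵/5.383×10⁻³) = ln(0.000227099)/ln(0.0150678) ≈ 1.9999.
Then e_8 ≈ e_7·(e_7/e_6)^p = 1.842×10⁻⁸·(0.000227099)^1.9999 = 1.842×10⁻⁸·5.16172e-08 ≈ 9.508e-16.

9.5e-16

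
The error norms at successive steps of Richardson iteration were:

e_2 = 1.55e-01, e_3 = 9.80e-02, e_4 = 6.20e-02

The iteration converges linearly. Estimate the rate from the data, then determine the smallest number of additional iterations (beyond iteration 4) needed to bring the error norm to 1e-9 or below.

40

Rate ρ ≈ e_4/e_3 = 6.20e-02/9.80e-02 = 0.6327.
After j more steps, e_{4+j} ≈ 6.20e-02·ρ^j; need ρ^j ≤ 1e-9/6.20e-02 = 1.6129e-08.
j ≥ ln(1.6129e-08)/ln(0.6327) = -17.9426/-0.45776 = 39.197.
So 40 more iterations are needed.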